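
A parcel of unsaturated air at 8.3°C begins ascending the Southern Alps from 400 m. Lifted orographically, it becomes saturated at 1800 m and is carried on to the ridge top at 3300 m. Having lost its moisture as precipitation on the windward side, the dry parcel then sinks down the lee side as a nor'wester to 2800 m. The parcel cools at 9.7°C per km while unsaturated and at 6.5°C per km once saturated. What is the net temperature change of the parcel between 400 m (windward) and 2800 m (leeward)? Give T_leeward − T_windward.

400 → 1800 m (dry, 9.7°C/km): ΔT = -9.7 × 1.4 = -13.58°C → T = -5.28°C
1800 → 3300 m (saturated, 6.5°C/km): ΔT = -6.5 × 1.5 = -9.75°C → T = -15.03°C
3300 → 2800 m (dry descent, 9.7°C/km): ΔT = +9.7 × 0.5 = +4.85°C → T = -10.18°C
Net change vs windward start: -10.18 − 8.3 = -18.48°C

-18.48°C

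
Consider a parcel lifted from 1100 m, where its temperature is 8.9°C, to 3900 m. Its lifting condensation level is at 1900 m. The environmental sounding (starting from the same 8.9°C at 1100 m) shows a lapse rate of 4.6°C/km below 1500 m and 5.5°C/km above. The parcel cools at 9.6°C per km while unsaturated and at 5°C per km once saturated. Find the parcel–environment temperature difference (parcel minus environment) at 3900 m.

Parcel:
  1100–1900 m, dry: Δz = 0.8 km ⇒ ΔT = -7.68°C; T = 1.22°C
  1900–3900 m, saturated: Δz = 2 km ⇒ ΔT = -10°C; T = -8.78°C
Environment:
  1100–1500 m, environment, lower layer: Δz = 0.4 km ⇒ ΔT = -1.84°C; T = 7.06°C
  1500–3900 m, environment, upper layer: Δz = 2.4 km ⇒ ΔT = -13.2°C; T = -6.14°C
T_parcel − T_env = -8.78 − (-6.14) = -2.64°C

-2.64°C (parcel cooler than environment)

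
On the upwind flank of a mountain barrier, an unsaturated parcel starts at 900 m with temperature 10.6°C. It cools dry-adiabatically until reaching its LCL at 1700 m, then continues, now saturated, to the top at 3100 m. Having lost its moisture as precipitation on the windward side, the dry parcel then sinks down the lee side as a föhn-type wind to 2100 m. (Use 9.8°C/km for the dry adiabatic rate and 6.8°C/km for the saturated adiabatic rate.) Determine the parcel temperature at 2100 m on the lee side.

3.04°C

900–1700 m, dry: Δz = 0.8 km ⇒ ΔT = -7.84°C; T = 2.76°C
1700–3100 m, saturated: Δz = 1.4 km ⇒ ΔT = -9.52°C; T = -6.76°C
3100–2100 m, dry descent: Δz = 1 km ⇒ ΔT = +9.8°C; T = 3.04°C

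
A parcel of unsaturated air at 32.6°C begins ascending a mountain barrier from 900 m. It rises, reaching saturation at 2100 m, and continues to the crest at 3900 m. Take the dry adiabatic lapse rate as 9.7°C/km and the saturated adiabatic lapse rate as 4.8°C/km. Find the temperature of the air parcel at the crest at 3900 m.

From 900 m to 2100 m (dry): cools by 9.7 × 1.2 = 11.64°C, giving 20.96°C.
From 2100 m to 3900 m (saturated): cools by 4.8 × 1.8 = 8.64°C, giving 12.32°C.

12.32°C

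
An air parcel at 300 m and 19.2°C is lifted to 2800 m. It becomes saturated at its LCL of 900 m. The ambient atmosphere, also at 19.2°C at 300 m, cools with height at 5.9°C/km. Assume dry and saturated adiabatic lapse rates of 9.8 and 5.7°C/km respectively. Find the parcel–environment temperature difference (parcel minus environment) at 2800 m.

-1.96°C (parcel cooler than environment)

Parcel:
  300–900 m, dry: Δz = 0.6 km ⇒ ΔT = -5.88°C; T = 13.32°C
  900–2800 m, saturated: Δz = 1.9 km ⇒ ΔT = -10.83°C; T = 2.49°C
Environment:
  300–2800 m, environment: Δz = 2.5 km ⇒ ΔT = -14.75°C; T = 4.45°C
T_parcel − T_env = 2.49 − 4.45 = -1.96°C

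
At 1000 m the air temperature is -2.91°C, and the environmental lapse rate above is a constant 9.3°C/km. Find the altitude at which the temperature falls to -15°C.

2300 m

Height above start = (-2.91 − (-15)) / 9.3 = 1.3 km
Altitude = 1000 m + 1300 m = 2300 m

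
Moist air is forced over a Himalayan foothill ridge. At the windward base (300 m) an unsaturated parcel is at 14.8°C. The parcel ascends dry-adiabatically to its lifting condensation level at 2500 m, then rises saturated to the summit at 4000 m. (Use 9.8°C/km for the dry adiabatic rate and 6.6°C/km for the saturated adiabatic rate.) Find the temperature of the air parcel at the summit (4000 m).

From 300 m to 2500 m (dry): cools by 9.8 × 2.2 = 21.56°C, giving -6.76°C.
From 2500 m to 4000 m (saturated): cools by 6.6 × 1.5 = 9.9°C, giving -16.66°C.

-16.66°C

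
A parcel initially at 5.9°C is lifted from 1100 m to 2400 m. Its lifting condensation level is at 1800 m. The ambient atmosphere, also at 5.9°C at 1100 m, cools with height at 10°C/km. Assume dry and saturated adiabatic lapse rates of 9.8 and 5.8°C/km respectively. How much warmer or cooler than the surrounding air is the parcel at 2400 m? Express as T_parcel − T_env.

Parcel:
  1100–1800 m, dry: Δz = 0.7 km ⇒ ΔT = -6.86°C; T = -0.96°C
  1800–2400 m, saturated: Δz = 0.6 km ⇒ ΔT = -3.48°C; T = -4.44°C
Environment:
  1100–2400 m, environment: Δz = 1.3 km ⇒ ΔT = -13°C; T = -7.1°C
T_parcel − T_env = -4.44 − (-7.1) = +2.66°C

+2.66°C (parcel warmer than environment)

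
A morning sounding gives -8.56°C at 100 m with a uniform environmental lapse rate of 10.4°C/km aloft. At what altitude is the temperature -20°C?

1200 m

Height above start = (-8.56 − (-20)) / 10.4 = 1.1 km
Altitude = 100 m + 1100 m = 1200 m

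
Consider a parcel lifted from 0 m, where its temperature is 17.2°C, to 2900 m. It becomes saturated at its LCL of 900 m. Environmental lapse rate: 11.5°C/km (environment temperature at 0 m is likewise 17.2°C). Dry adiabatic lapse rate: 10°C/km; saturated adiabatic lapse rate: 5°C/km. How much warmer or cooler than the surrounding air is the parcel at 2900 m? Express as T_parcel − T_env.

+14.35°C (parcel warmer than environment)

Parcel:
  From 0 m to 900 m (dry): cools by 10 × 0.9 = 9°C, giving 8.2°C.
  From 900 m to 2900 m (saturated): cools by 5 × 2 = 10°C, giving -1.8°C.
Environment:
  From 0 m to 2900 m (environment): cools by 11.5 × 2.9 = 33.35°C, giving -16.15°C.
T_parcel − T_env = -1.8 − (-16.15) = +14.35°C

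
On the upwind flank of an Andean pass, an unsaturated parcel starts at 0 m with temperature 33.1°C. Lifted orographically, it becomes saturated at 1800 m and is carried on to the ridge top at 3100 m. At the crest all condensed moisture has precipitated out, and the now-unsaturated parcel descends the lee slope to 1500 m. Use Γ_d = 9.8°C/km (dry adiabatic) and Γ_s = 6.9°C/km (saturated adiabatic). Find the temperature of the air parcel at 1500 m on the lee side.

0–1800 m, dry: Δz = 1.8 km ⇒ ΔT = -17.64°C; T = 15.46°C
1800–3100 m, saturated: Δz = 1.3 km ⇒ ΔT = -8.97°C; T = 6.49°C
3100–1500 m, dry descent: Δz = 1.6 km ⇒ ΔT = +15.68°C; T = 22.17°C

22.17°C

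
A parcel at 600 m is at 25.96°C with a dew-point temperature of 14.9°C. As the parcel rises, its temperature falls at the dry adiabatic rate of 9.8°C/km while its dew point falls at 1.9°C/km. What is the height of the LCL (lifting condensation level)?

T and T_d converge at 9.8 − 1.9 = 7.9°C per km
Height above start = (25.96 − 14.9) / 7.9 = 1.4 km
LCL altitude = 600 m + 1400 m = 2000 m

2000 m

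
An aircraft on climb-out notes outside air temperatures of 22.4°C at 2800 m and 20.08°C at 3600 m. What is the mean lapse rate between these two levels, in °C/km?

2.9°C/km

Γ = −ΔT/Δz = (22.4 − 20.08) / (3600 − 2800) m
  = 2.32°C / 0.8 km = 2.9°C/km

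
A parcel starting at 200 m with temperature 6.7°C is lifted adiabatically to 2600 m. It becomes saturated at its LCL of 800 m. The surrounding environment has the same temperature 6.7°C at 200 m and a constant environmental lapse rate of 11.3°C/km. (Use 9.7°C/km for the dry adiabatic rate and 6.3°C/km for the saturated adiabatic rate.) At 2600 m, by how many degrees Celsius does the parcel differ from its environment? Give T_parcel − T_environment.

Parcel:
  Dry to 800 m: -9.7 × 0.6 km = -5.82°C, so T = 0.88°C.
  Saturated to 2600 m: -6.3 × 1.8 km = -11.34°C, so T = -10.46°C.
Environment:
  Environment to 2600 m: -11.3 × 2.4 km = -27.12°C, so T = -20.42°C.
T_parcel − T_env = -10.46 − (-20.42) = +9.96°C

+9.96°C (parcel warmer than environment)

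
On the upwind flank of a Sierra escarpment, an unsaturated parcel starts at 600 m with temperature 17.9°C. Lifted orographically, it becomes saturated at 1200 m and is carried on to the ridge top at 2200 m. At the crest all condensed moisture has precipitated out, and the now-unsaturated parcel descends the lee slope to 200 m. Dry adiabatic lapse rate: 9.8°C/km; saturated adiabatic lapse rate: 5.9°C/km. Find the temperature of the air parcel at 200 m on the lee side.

From 600 m to 1200 m (dry): cools by 9.8 × 0.6 = 5.88°C, giving 12.02°C.
From 1200 m to 2200 m (saturated): cools by 5.9 × 1 = 5.9°C, giving 6.12°C.
From 2200 m to 200 m (dry descent): warms by 9.8 × 2 = 19.6°C, giving 25.72°C.

25.72°C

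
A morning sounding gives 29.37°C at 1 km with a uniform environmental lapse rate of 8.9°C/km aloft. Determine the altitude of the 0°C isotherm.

Height above start = (29.37 − 0) / 8.9 = 3.3 km
Altitude = 1000 m + 3300 m = 4300 m

4.3 km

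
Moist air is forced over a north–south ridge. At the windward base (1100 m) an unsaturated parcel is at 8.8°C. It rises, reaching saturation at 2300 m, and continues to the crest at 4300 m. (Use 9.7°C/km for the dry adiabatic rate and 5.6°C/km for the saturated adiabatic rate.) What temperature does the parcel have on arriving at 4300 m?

From 1100 m to 2300 m (dry): cools by 9.7 × 1.2 = 11.64°C, giving -2.84°C.
From 2300 m to 4300 m (saturated): cools by 5.6 × 2 = 11.2°C, giving -14.04°C.

-14.04°C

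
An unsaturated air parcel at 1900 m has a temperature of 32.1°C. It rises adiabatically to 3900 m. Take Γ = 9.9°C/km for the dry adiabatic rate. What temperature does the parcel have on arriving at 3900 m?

12.3°C

1900–3900 m, dry adiabatic: Δz = 2 km ⇒ ΔT = -19.8°C; T = 12.3°C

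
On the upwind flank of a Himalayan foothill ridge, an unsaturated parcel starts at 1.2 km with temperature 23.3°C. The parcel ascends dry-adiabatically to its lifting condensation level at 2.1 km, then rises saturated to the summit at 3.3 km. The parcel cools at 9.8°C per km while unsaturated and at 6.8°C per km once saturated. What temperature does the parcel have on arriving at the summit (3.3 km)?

1200 → 2100 m (dry, 9.8°C/km): ΔT = -9.8 × 0.9 = -8.82°C → T = 14.48°C
2100 → 3300 m (saturated, 6.8°C/km): ΔT = -6.8 × 1.2 = -8.16°C → T = 6.32°C

6.32°C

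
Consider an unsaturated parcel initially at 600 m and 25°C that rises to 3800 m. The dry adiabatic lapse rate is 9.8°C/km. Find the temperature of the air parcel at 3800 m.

From 600 m to 3800 m (dry adiabatic): cools by 9.8 × 3.2 = 31.36°C, giving -6.36°C.

-6.36°C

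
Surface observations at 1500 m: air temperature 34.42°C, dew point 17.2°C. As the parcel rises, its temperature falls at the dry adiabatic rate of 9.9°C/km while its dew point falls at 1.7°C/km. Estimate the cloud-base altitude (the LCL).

3600 m

T and T_d converge at 9.9 − 1.7 = 8.2°C per km
Height above start = (34.42 − 17.2) / 8.2 = 2.1 km
LCL altitude = 1500 m + 2100 m = 3600 m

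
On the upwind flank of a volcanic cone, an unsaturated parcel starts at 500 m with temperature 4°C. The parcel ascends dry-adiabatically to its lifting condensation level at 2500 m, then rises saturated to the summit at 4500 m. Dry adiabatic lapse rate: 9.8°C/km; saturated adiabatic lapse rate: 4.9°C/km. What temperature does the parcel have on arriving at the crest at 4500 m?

Dry to 2500 m: -9.8 × 2 km = -19.6°C, so T = -15.6°C.
Saturated to 4500 m: -4.9 × 2 km = -9.8°C, so T = -25.4°C.

-25.4°C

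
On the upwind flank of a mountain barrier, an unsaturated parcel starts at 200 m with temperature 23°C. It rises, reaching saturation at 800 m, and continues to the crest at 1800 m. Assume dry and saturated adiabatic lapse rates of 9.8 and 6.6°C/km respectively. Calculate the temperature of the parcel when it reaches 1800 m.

10.52°C

From 200 m to 800 m (dry): cools by 9.8 × 0.6 = 5.88°C, giving 17.12°C.
From 800 m to 1800 m (saturated): cools by 6.6 × 1 = 6.6°C, giving 10.52°C.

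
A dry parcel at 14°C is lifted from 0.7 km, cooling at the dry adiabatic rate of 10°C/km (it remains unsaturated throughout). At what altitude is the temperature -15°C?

Height above start = (14 − (-15)) / 10 = 2.9 km
Altitude = 700 m + 2900 m = 3600 m

3.6 km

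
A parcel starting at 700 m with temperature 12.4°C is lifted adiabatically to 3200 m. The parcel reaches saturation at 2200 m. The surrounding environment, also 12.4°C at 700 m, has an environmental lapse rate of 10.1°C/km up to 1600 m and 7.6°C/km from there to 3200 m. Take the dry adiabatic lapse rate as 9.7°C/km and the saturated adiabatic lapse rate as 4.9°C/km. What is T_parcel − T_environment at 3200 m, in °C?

Parcel:
  700 → 2200 m (dry, 9.7°C/km): ΔT = -9.7 × 1.5 = -14.55°C → T = -2.15°C
  2200 → 3200 m (saturated, 4.9°C/km): ΔT = -4.9 × 1 = -4.9°C → T = -7.05°C
Environment:
  700 → 1600 m (environment, lower layer, 10.1°C/km): ΔT = -10.1 × 0.9 = -9.09°C → T = 3.31°C
  1600 → 3200 m (environment, upper layer, 7.6°C/km): ΔT = -7.6 × 1.6 = -12.16°C → T = -8.85°C
T_parcel − T_env = -7.05 − (-8.85) = +1.8°C

+1.8°C (parcel warmer than environment)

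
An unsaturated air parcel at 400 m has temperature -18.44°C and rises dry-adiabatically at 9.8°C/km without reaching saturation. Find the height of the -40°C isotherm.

2600 m

Height above start = (-18.44 − (-40)) / 9.8 = 2.2 km
Altitude = 400 m + 2200 m = 2600 m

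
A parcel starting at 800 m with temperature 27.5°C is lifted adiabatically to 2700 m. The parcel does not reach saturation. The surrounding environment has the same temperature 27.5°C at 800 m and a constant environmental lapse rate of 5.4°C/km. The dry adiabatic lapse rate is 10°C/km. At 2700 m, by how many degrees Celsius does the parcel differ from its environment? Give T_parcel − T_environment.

Parcel:
  800 → 2700 m (dry, 10°C/km): ΔT = -10 × 1.9 = -19°C → T = 8.5°C
Environment:
  800 → 2700 m (environment, 5.4°C/km): ΔT = -5.4 × 1.9 = -10.26°C → T = 17.24°C
T_parcel − T_env = 8.5 − 17.24 = -8.74°C

-8.74°C (parcel cooler than environment)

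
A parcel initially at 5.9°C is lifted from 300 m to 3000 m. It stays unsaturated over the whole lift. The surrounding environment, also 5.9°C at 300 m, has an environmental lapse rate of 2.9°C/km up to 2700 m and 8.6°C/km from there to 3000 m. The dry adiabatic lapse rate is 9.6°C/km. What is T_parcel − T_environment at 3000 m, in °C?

-16.38°C (parcel cooler than environment)

Parcel:
  From 300 m to 3000 m (dry): cools by 9.6 × 2.7 = 25.92°C, giving -20.02°C.
Environment:
  From 300 m to 2700 m (environment, lower layer): cools by 2.9 × 2.4 = 6.96°C, giving -1.06°C.
  From 2700 m to 3000 m (environment, upper layer): cools by 8.6 × 0.3 = 2.58°C, giving -3.64°C.
T_parcel − T_env = -20.02 − (-3.64) = -16.38°C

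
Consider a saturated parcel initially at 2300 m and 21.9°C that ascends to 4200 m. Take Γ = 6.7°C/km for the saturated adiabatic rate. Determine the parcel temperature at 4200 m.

2300 → 4200 m (saturated adiabatic, 6.7°C/km): ΔT = -6.7 × 1.9 = -12.73°C → T = 9.17°C

9.17°C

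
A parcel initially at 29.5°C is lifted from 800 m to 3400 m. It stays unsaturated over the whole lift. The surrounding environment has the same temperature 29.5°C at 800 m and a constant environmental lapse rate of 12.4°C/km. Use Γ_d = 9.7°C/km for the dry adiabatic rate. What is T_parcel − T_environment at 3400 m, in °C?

+7.02°C (parcel warmer than environment)

Parcel:
  800 → 3400 m (dry, 9.7°C/km): ΔT = -9.7 × 2.6 = -25.22°C → T = 4.28°C
Environment:
  800 → 3400 m (environment, 12.4°C/km): ΔT = -12.4 × 2.6 = -32.24°C → T = -2.74°C
T_parcel − T_env = 4.28 − (-2.74) = +7.02°C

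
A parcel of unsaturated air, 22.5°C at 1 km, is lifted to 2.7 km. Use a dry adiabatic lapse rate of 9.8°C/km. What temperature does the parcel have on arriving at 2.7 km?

1000 → 2700 m (dry adiabatic, 9.8°C/km): ΔT = -9.8 × 1.7 = -16.66°C → T = 5.84°C

5.84°C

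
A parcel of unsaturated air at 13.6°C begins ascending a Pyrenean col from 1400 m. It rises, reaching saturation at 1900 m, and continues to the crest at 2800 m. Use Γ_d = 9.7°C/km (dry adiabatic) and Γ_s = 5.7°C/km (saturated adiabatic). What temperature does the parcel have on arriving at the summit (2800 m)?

3.62°C

1400 → 1900 m (dry, 9.7°C/km): ΔT = -9.7 × 0.5 = -4.85°C → T = 8.75°C
1900 → 2800 m (saturated, 5.7°C/km): ΔT = -5.7 × 0.9 = -5.13°C → T = 3.62°C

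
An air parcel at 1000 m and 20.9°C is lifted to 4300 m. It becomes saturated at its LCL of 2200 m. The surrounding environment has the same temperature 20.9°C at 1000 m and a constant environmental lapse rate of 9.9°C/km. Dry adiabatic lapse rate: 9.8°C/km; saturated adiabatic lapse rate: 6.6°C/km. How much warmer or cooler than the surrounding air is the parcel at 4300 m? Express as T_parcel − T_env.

+7.05°C (parcel warmer than environment)

Parcel:
  1000–2200 m, dry: Δz = 1.2 km ⇒ ΔT = -11.76°C; T = 9.14°C
  2200–4300 m, saturated: Δz = 2.1 km ⇒ ΔT = -13.86°C; T = -4.72°C
Environment:
  1000–4300 m, environment: Δz = 3.3 km ⇒ ΔT = -32.67°C; T = -11.77°C
T_parcel − T_env = -4.72 − (-11.77) = +7.05°C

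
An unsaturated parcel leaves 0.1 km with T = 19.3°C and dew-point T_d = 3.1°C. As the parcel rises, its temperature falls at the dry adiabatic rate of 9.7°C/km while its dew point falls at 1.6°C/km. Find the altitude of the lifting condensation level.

T and T_d converge at 9.7 − 1.6 = 8.1°C per km
Height above start = (19.3 − 3.1) / 8.1 = 2 km
LCL altitude = 100 m + 2000 m = 2100 m

2.1 km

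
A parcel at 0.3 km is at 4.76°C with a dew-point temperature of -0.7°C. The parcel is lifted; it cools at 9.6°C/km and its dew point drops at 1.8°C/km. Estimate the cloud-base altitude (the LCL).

T and T_d converge at 9.6 − 1.8 = 7.8°C per km
Height above start = (4.76 − (-0.7)) / 7.8 = 0.7 km
LCL altitude = 300 m + 700 m = 1000 m

1 km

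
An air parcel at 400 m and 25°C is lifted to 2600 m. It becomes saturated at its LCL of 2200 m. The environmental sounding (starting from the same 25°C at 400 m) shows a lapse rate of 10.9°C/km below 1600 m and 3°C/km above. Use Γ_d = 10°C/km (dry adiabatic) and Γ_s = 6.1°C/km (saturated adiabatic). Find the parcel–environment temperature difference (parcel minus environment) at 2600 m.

Parcel:
  From 400 m to 2200 m (dry): cools by 10 × 1.8 = 18°C, giving 7°C.
  From 2200 m to 2600 m (saturated): cools by 6.1 × 0.4 = 2.44°C, giving 4.56°C.
Environment:
  From 400 m to 1600 m (environment, lower layer): cools by 10.9 × 1.2 = 13.08°C, giving 11.92°C.
  From 1600 m to 2600 m (environment, upper layer): cools by 3 × 1 = 3°C, giving 8.92°C.
T_parcel − T_env = 4.56 − 8.92 = -4.36°C

-4.36°C (parcel cooler than environment)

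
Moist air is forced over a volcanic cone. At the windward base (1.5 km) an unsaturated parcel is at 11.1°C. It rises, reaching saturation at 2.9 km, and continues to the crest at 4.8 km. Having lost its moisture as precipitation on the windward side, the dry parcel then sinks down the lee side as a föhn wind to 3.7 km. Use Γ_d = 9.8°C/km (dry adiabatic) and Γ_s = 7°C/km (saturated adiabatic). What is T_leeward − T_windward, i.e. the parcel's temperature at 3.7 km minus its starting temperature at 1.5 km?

1500 → 2900 m (dry, 9.8°C/km): ΔT = -9.8 × 1.4 = -13.72°C → T = -2.62°C
2900 → 4800 m (saturated, 7°C/km): ΔT = -7 × 1.9 = -13.3°C → T = -15.92°C
4800 → 3700 m (dry descent, 9.8°C/km): ΔT = +9.8 × 1.1 = +10.78°C → T = -5.14°C
Net change vs windward start: -5.14 − 11.1 = -16.24°C

-16.24°C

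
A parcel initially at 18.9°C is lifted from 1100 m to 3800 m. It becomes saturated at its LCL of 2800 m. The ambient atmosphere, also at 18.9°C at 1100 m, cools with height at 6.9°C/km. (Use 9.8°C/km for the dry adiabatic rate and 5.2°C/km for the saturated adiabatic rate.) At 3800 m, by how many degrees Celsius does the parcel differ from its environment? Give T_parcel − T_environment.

Parcel:
  1100 → 2800 m (dry, 9.8°C/km): ΔT = -9.8 × 1.7 = -16.66°C → T = 2.24°C
  2800 → 3800 m (saturated, 5.2°C/km): ΔT = -5.2 × 1 = -5.2°C → T = -2.96°C
Environment:
  1100 → 3800 m (environment, 6.9°C/km): ΔT = -6.9 × 2.7 = -18.63°C → T = 0.27°C
T_parcel − T_env = -2.96 − 0.27 = -3.23°C

-3.23°C (parcel cooler than environment)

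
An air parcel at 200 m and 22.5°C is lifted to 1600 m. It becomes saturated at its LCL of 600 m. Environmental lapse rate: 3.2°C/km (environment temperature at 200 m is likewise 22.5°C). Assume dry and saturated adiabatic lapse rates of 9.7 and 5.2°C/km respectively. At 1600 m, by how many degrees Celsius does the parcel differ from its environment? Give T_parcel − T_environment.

Parcel:
  200–600 m, dry: Δz = 0.4 km ⇒ ΔT = -3.88°C; T = 18.62°C
  600–1600 m, saturated: Δz = 1 km ⇒ ΔT = -5.2°C; T = 13.42°C
Environment:
  200–1600 m, environment: Δz = 1.4 km ⇒ ΔT = -4.48°C; T = 18.02°C
T_parcel − T_env = 13.42 − 18.02 = -4.6°C

-4.6°C (parcel cooler than environment)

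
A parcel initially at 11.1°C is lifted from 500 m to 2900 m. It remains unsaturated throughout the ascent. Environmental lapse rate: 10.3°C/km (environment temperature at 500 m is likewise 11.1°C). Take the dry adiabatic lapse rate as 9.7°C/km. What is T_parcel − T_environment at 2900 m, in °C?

Parcel:
  500 → 2900 m (dry, 9.7°C/km): ΔT = -9.7 × 2.4 = -23.28°C → T = -12.18°C
Environment:
  500 → 2900 m (environment, 10.3°C/km): ΔT = -10.3 × 2.4 = -24.72°C → T = -13.62°C
T_parcel − T_env = -12.18 − (-13.62) = +1.44°C

+1.44°C (parcel warmer than environment)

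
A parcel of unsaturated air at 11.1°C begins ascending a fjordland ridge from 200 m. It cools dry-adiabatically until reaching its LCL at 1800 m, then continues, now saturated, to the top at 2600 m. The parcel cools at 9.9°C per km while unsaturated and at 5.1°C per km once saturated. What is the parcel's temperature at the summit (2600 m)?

-8.82°C

Dry to 1800 m: -9.9 × 1.6 km = -15.84°C, so T = -4.74°C.
Saturated to 2600 m: -5.1 × 0.8 km = -4.08°C, so T = -8.82°C.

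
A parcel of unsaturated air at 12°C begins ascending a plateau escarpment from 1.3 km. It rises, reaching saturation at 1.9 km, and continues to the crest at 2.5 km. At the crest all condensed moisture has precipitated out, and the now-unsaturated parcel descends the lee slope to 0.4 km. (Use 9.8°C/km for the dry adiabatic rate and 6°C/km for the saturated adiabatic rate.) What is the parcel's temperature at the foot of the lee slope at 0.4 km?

23.1°C

1300–1900 m, dry: Δz = 0.6 km ⇒ ΔT = -5.88°C; T = 6.12°C
1900–2500 m, saturated: Δz = 0.6 km ⇒ ΔT = -3.6°C; T = 2.52°C
2500–400 m, dry descent: Δz = 2.1 km ⇒ ΔT = +20.58°C; T = 23.1°C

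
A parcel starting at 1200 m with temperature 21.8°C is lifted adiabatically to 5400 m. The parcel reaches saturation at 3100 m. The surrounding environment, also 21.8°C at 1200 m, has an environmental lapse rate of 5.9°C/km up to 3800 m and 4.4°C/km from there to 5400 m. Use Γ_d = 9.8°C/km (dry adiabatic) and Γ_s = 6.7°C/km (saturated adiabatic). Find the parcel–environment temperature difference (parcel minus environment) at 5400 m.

Parcel:
  From 1200 m to 3100 m (dry): cools by 9.8 × 1.9 = 18.62°C, giving 3.18°C.
  From 3100 m to 5400 m (saturated): cools by 6.7 × 2.3 = 15.41°C, giving -12.23°C.
Environment:
  From 1200 m to 3800 m (environment, lower layer): cools by 5.9 × 2.6 = 15.34°C, giving 6.46°C.
  From 3800 m to 5400 m (environment, upper layer): cools by 4.4 × 1.6 = 7.04°C, giving -0.58°C.
T_parcel − T_env = -12.23 − (-0.58) = -11.65°C

-11.65°C (parcel cooler than environment)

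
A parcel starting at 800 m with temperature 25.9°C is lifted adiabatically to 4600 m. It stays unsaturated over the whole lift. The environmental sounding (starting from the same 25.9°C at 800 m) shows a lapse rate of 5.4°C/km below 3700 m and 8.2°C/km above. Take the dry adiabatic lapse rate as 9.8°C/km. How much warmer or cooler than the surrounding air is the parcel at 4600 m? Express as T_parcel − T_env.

-14.2°C (parcel cooler than environment)

Parcel:
  800 → 4600 m (dry, 9.8°C/km): ΔT = -9.8 × 3.8 = -37.24°C → T = -11.34°C
Environment:
  800 → 3700 m (environment, lower layer, 5.4°C/km): ΔT = -5.4 × 2.9 = -15.66°C → T = 10.24°C
  3700 → 4600 m (environment, upper layer, 8.2°C/km): ΔT = -8.2 × 0.9 = -7.38°C → T = 2.86°C
T_parcel − T_env = -11.34 − 2.86 = -14.2°C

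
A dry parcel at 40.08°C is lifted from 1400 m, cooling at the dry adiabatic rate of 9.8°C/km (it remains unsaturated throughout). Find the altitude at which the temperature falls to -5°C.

6000 m

Height above start = (40.08 − (-5)) / 9.8 = 4.6 km
Altitude = 1400 m + 4600 m = 6000 m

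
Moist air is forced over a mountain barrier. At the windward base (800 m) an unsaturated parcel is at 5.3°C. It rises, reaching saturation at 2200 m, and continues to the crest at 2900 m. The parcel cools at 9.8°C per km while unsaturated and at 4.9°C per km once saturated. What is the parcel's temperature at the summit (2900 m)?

800 → 2200 m (dry, 9.8°C/km): ΔT = -9.8 × 1.4 = -13.72°C → T = -8.42°C
2200 → 2900 m (saturated, 4.9°C/km): ΔT = -4.9 × 0.7 = -3.43°C → T = -11.85°C

-11.85°C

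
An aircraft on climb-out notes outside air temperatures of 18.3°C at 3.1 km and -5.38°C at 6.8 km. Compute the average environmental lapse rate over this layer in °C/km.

6.4°C/km

Γ = −ΔT/Δz = (18.3 − (-5.38)) / (6800 − 3100) m
  = 23.68°C / 3.7 km = 6.4°C/km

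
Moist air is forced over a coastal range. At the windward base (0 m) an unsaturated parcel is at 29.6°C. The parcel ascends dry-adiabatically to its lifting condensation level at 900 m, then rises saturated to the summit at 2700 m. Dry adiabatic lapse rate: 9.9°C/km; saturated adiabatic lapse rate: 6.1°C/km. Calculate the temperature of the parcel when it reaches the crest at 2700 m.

9.71°C

0–900 m, dry: Δz = 0.9 km ⇒ ΔT = -8.91°C; T = 20.69°C
900–2700 m, saturated: Δz = 1.8 km ⇒ ΔT = -10.98°C; T = 9.71°C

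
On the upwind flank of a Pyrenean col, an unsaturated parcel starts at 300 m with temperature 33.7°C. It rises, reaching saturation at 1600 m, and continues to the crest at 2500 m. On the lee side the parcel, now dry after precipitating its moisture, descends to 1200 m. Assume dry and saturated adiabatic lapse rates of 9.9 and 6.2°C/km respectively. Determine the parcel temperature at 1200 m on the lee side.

300 → 1600 m (dry, 9.9°C/km): ΔT = -9.9 × 1.3 = -12.87°C → T = 20.83°C
1600 → 2500 m (saturated, 6.2°C/km): ΔT = -6.2 × 0.9 = -5.58°C → T = 15.25°C
2500 → 1200 m (dry descent, 9.9°C/km): ΔT = +9.9 × 1.3 = +12.87°C → T = 28.12°C

28.12°C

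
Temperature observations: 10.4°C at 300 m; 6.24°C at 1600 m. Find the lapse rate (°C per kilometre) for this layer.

Γ = −ΔT/Δz = (10.4 − 6.24) / (1600 − 300) m
  = 4.16°C / 1.3 km = 3.2°C/km

3.2°C/km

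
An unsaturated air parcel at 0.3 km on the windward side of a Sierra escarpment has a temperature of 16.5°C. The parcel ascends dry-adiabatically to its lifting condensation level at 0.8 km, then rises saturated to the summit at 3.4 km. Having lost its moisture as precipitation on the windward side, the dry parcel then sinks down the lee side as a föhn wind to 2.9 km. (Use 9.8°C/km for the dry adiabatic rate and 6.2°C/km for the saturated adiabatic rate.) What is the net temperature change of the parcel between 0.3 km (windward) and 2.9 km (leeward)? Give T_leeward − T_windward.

From 300 m to 800 m (dry): cools by 9.8 × 0.5 = 4.9°C, giving 11.6°C.
From 800 m to 3400 m (saturated): cools by 6.2 × 2.6 = 16.12°C, giving -4.52°C.
From 3400 m to 2900 m (dry descent): warms by 9.8 × 0.5 = 4.9°C, giving 0.38°C.
Net change vs windward start: 0.38 − 16.5 = -16.12°C

-16.12°C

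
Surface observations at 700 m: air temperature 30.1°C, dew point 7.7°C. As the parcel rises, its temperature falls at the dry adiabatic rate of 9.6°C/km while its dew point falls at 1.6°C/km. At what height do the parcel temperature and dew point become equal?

3500 m

T and T_d converge at 9.6 − 1.6 = 8°C per km
Height above start = (30.1 − 7.7) / 8 = 2.8 km
LCL altitude = 700 m + 2800 m = 3500 m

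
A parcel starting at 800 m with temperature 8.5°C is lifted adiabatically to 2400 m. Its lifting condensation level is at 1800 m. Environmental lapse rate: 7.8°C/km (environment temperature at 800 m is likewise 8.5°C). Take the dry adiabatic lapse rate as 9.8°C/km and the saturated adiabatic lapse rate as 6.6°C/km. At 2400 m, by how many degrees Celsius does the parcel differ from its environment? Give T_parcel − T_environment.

Parcel:
  Dry to 1800 m: -9.8 × 1 km = -9.8°C, so T = -1.3°C.
  Saturated to 2400 m: -6.6 × 0.6 km = -3.96°C, so T = -5.26°C.
Environment:
  Environment to 2400 m: -7.8 × 1.6 km = -12.48°C, so T = -3.98°C.
T_parcel − T_env = -5.26 − (-3.98) = -1.28°C

-1.28°C (parcel cooler than environment)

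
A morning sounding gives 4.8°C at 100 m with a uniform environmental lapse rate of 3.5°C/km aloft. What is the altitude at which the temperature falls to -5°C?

Height above start = (4.8 − (-5)) / 3.5 = 2.8 km
Altitude = 100 m + 2800 m = 2900 m

2900 m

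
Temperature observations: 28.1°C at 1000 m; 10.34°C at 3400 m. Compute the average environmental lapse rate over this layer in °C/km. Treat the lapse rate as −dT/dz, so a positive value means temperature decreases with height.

7.4°C/km

Γ = −ΔT/Δz = (28.1 − 10.34) / (3400 − 1000) m
  = 17.76°C / 2.4 km = 7.4°C/km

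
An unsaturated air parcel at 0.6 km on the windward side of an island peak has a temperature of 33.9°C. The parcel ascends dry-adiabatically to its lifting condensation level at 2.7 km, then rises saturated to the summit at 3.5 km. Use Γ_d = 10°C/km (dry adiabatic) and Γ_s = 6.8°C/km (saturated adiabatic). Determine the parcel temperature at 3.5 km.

7.46°C

From 600 m to 2700 m (dry): cools by 10 × 2.1 = 21°C, giving 12.9°C.
From 2700 m to 3500 m (saturated): cools by 6.8 × 0.8 = 5.44°C, giving 7.46°C.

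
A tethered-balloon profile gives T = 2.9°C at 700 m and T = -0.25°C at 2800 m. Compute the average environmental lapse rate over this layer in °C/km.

1.5°C/km

Γ = −ΔT/Δz = (2.9 − (-0.25)) / (2800 − 700) m
  = 3.15°C / 2.1 km = 1.5°C/km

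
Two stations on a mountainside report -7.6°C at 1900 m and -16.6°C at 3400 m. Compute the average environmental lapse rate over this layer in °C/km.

6°C/km

Γ = −ΔT/Δz = (-7.6 − (-16.6)) / (3400 − 1900) m
  = 9°C / 1.5 km = 6°C/km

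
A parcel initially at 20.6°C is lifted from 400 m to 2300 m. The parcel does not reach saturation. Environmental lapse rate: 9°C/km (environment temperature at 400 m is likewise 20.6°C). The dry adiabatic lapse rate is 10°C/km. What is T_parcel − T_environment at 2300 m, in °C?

Parcel:
  400–2300 m, dry: Δz = 1.9 km ⇒ ΔT = -19°C; T = 1.6°C
Environment:
  400–2300 m, environment: Δz = 1.9 km ⇒ ΔT = -17.1°C; T = 3.5°C
T_parcel − T_env = 1.6 − 3.5 = -1.9°C

-1.9°C (parcel cooler than environment)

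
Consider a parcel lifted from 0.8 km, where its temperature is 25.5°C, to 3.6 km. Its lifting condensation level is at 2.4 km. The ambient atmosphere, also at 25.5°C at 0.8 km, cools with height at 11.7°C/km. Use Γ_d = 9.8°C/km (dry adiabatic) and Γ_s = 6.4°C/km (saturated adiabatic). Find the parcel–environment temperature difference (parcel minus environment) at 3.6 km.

Parcel:
  From 800 m to 2400 m (dry): cools by 9.8 × 1.6 = 15.68°C, giving 9.82°C.
  From 2400 m to 3600 m (saturated): cools by 6.4 × 1.2 = 7.68°C, giving 2.14°C.
Environment:
  From 800 m to 3600 m (environment): cools by 11.7 × 2.8 = 32.76°C, giving -7.26°C.
T_parcel − T_env = 2.14 − (-7.26) = +9.4°C

+9.4°C (parcel warmer than environment)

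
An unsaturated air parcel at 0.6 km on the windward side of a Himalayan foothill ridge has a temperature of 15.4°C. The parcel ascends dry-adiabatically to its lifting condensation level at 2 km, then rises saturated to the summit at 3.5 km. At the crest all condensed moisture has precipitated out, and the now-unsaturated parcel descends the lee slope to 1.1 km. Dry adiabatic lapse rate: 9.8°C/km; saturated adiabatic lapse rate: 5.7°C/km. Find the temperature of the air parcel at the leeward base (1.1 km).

16.65°C

600–2000 m, dry: Δz = 1.4 km ⇒ ΔT = -13.72°C; T = 1.68°C
2000–3500 m, saturated: Δz = 1.5 km ⇒ ΔT = -8.55°C; T = -6.87°C
3500–1100 m, dry descent: Δz = 2.4 km ⇒ ΔT = +23.52°C; T = 16.65°C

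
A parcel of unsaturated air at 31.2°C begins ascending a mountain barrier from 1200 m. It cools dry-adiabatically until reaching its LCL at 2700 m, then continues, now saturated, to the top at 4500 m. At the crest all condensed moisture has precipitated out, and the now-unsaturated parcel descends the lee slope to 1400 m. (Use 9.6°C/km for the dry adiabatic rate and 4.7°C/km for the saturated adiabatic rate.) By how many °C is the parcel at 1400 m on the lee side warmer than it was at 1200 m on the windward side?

Dry to 2700 m: -9.6 × 1.5 km = -14.4°C, so T = 16.8°C.
Saturated to 4500 m: -4.7 × 1.8 km = -8.46°C, so T = 8.34°C.
Dry descent to 1400 m: +9.6 × 3.1 km = +29.76°C, so T = 38.1°C.
Net change vs windward start: 38.1 − 31.2 = +6.9°C

+6.9°C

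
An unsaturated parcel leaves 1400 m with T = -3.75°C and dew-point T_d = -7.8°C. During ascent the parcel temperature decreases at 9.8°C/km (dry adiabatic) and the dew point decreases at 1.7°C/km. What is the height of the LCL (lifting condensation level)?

T and T_d converge at 9.8 − 1.7 = 8.1°C per km
Height above start = (-3.75 − (-7.8)) / 8.1 = 0.5 km
LCL altitude = 1400 m + 500 m = 1900 m

1900 m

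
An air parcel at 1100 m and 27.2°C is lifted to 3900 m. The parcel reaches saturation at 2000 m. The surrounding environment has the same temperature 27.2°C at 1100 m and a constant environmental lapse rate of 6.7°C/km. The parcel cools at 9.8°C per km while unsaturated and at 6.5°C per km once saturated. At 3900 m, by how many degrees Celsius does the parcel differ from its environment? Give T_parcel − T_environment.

-2.41°C (parcel cooler than environment)

Parcel:
  Dry to 2000 m: -9.8 × 0.9 km = -8.82°C, so T = 18.38°C.
  Saturated to 3900 m: -6.5 × 1.9 km = -12.35°C, so T = 6.03°C.
Environment:
  Environment to 3900 m: -6.7 × 2.8 km = -18.76°C, so T = 8.44°C.
T_parcel − T_env = 6.03 − 8.44 = -2.41°C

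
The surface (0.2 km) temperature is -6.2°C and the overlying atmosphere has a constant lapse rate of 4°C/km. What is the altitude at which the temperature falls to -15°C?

Height above start = (-6.2 − (-15)) / 4 = 2.2 km
Altitude = 200 m + 2200 m = 2400 m

2.4 km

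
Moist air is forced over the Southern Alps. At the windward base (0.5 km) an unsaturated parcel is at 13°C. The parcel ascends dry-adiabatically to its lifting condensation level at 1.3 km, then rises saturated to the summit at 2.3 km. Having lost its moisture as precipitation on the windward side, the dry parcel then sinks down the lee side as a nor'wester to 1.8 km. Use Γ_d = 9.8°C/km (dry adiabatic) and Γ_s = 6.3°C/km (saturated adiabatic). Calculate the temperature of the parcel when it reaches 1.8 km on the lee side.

3.76°C

500–1300 m, dry: Δz = 0.8 km ⇒ ΔT = -7.84°C; T = 5.16°C
1300–2300 m, saturated: Δz = 1 km ⇒ ΔT = -6.3°C; T = -1.14°C
2300–1800 m, dry descent: Δz = 0.5 km ⇒ ΔT = +4.9°C; T = 3.76°C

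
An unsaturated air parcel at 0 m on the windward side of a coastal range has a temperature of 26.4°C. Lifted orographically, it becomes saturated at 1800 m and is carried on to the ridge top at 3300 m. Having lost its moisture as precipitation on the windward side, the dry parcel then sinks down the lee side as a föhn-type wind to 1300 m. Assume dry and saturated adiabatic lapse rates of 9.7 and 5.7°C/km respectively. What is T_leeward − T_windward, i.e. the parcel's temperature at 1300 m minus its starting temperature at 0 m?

-6.61°C

From 0 m to 1800 m (dry): cools by 9.7 × 1.8 = 17.46°C, giving 8.94°C.
From 1800 m to 3300 m (saturated): cools by 5.7 × 1.5 = 8.55°C, giving 0.39°C.
From 3300 m to 1300 m (dry descent): warms by 9.7 × 2 = 19.4°C, giving 19.79°C.
Net change vs windward start: 19.79 − 26.4 = -6.61°C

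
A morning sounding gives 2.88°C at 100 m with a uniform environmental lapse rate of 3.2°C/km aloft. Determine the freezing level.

Height above start = (2.88 − 0) / 3.2 = 0.9 km
Altitude = 100 m + 900 m = 1000 m

1000 m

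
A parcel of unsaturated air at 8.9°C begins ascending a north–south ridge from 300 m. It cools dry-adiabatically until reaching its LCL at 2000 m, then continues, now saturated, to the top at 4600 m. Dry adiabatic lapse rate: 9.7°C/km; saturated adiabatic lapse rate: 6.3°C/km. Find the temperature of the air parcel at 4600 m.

-23.97°C

Dry to 2000 m: -9.7 × 1.7 km = -16.49°C, so T = -7.59°C.
Saturated to 4600 m: -6.3 × 2.6 km = -16.38°C, so T = -23.97°C.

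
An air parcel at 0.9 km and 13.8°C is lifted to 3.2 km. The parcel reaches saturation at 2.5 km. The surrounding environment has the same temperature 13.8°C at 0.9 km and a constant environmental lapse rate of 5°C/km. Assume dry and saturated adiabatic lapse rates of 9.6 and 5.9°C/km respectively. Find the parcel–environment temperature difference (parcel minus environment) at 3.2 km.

Parcel:
  900 → 2500 m (dry, 9.6°C/km): ΔT = -9.6 × 1.6 = -15.36°C → T = -1.56°C
  2500 → 3200 m (saturated, 5.9°C/km): ΔT = -5.9 × 0.7 = -4.13°C → T = -5.69°C
Environment:
  900 → 3200 m (environment, 5°C/km): ΔT = -5 × 2.3 = -11.5°C → T = 2.3°C
T_parcel − T_env = -5.69 − 2.3 = -7.99°C

-7.99°C (parcel cooler than environment)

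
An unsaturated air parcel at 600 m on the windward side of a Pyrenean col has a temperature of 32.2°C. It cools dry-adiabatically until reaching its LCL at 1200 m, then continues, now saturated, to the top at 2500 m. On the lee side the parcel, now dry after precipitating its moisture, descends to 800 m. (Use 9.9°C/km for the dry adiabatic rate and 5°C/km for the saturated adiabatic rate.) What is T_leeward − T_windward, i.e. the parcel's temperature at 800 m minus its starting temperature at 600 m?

Dry to 1200 m: -9.9 × 0.6 km = -5.94°C, so T = 26.26°C.
Saturated to 2500 m: -5 × 1.3 km = -6.5°C, so T = 19.76°C.
Dry descent to 800 m: +9.9 × 1.7 km = +16.83°C, so T = 36.59°C.
Net change vs windward start: 36.59 − 32.2 = +4.39°C

+4.39°C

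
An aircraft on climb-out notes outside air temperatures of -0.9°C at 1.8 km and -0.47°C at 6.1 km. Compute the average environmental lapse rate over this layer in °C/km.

-0.1°C/km

Γ = −ΔT/Δz = (-0.9 − (-0.47)) / (6100 − 1800) m
  = -0.43°C / 4.3 km = -0.1°C/km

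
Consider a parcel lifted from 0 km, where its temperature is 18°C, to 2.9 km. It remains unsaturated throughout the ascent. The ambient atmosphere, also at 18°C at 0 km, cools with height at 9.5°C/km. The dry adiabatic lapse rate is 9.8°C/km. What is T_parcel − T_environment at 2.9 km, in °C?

-0.87°C (parcel cooler than environment)

Parcel:
  From 0 m to 2900 m (dry): cools by 9.8 × 2.9 = 28.42°C, giving -10.42°C.
Environment:
  From 0 m to 2900 m (environment): cools by 9.5 × 2.9 = 27.55°C, giving -9.55°C.
T_parcel − T_env = -10.42 − (-9.55) = -0.87°C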